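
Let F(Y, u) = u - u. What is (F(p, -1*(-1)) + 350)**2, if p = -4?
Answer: 122500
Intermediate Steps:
F(Y, u) = 0
(F(p, -1*(-1)) + 350)**2 = (0 + 350)**2 = 350**2 = 122500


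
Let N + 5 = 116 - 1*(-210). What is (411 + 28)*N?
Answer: 140919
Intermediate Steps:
N = 321 (N = -5 + (116 - 1*(-210)) = -5 + (116 + 210) = -5 + 326 = 321)
(411 + 28)*N = (411 + 28)*321 = 439*321 = 140919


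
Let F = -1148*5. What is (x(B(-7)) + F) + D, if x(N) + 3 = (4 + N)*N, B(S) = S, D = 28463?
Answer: 22741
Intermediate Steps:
F = -5740
x(N) = -3 + N*(4 + N) (x(N) = -3 + (4 + N)*N = -3 + N*(4 + N))
(x(B(-7)) + F) + D = ((-3 + (-7)**2 + 4*(-7)) - 5740) + 28463 = ((-3 + 49 - 28) - 5740) + 28463 = (18 - 5740) + 28463 = -5722 + 28463 = 22741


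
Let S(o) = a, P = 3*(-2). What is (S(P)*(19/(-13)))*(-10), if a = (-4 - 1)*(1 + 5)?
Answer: -5700/13 ≈ -438.46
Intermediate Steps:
P = -6
a = -30 (a = -5*6 = -30)
S(o) = -30
(S(P)*(19/(-13)))*(-10) = -570/(-13)*(-10) = -570*(-1)/13*(-10) = -30*(-19/13)*(-10) = (570/13)*(-10) = -5700/13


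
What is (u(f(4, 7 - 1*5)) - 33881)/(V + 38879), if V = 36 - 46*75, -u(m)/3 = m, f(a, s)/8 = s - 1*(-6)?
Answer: -34073/35465 ≈ -0.96075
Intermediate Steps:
f(a, s) = 48 + 8*s (f(a, s) = 8*(s - 1*(-6)) = 8*(s + 6) = 8*(6 + s) = 48 + 8*s)
u(m) = -3*m
V = -3414 (V = 36 - 3450 = -3414)
(u(f(4, 7 - 1*5)) - 33881)/(V + 38879) = (-3*(48 + 8*(7 - 1*5)) - 33881)/(-3414 + 38879) = (-3*(48 + 8*(7 - 5)) - 33881)/35465 = (-3*(48 + 8*2) - 33881)*(1/35465) = (-3*(48 + 16) - 33881)*(1/35465) = (-3*64 - 33881)*(1/35465) = (-192 - 33881)*(1/35465) = -34073*1/35465 = -34073/35465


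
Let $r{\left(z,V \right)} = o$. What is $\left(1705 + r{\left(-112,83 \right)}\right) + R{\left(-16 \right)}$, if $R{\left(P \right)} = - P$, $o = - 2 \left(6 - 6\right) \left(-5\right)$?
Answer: $1721$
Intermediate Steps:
$o = 0$ ($o = - 2 \left(6 - 6\right) \left(-5\right) = \left(-2\right) 0 \left(-5\right) = 0 \left(-5\right) = 0$)
$r{\left(z,V \right)} = 0$
$\left(1705 + r{\left(-112,83 \right)}\right) + R{\left(-16 \right)} = \left(1705 + 0\right) - -16 = 1705 + 16 = 1721$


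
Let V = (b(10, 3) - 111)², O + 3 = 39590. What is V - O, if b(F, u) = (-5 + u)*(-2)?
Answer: -28138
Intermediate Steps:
O = 39587 (O = -3 + 39590 = 39587)
b(F, u) = 10 - 2*u
V = 11449 (V = ((10 - 2*3) - 111)² = ((10 - 6) - 111)² = (4 - 111)² = (-107)² = 11449)
V - O = 11449 - 1*39587 = 11449 - 39587 = -28138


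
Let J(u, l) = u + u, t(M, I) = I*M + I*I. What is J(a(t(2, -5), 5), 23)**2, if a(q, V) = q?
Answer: 900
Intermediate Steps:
t(M, I) = I**2 + I*M (t(M, I) = I*M + I**2 = I**2 + I*M)
J(u, l) = 2*u
J(a(t(2, -5), 5), 23)**2 = (2*(-5*(-5 + 2)))**2 = (2*(-5*(-3)))**2 = (2*15)**2 = 30**2 = 900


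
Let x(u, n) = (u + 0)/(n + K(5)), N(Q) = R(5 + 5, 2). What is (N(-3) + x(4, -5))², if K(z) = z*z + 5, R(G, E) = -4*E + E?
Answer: 21316/625 ≈ 34.106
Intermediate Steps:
R(G, E) = -3*E
N(Q) = -6 (N(Q) = -3*2 = -6)
K(z) = 5 + z² (K(z) = z² + 5 = 5 + z²)
x(u, n) = u/(30 + n) (x(u, n) = (u + 0)/(n + (5 + 5²)) = u/(n + (5 + 25)) = u/(n + 30) = u/(30 + n))
(N(-3) + x(4, -5))² = (-6 + 4/(30 - 5))² = (-6 + 4/25)² = (-146/25)² = 21316/625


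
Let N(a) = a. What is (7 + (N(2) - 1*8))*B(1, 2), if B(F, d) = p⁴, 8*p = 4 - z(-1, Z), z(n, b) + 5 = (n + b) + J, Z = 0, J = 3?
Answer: 2401/4096 ≈ 0.58618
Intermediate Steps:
z(n, b) = -2 + b + n (z(n, b) = -5 + ((n + b) + 3) = -5 + ((b + n) + 3) = -5 + (3 + b + n) = -2 + b + n)
p = 7/8 (p = (4 - (-2 + 0 - 1))/8 = (4 - 1*(-3))/8 = (4 + 3)/8 = (⅛)*7 = 7/8 ≈ 0.87500)
B(F, d) = 2401/4096 (B(F, d) = (7/8)⁴ = 2401/4096)
(7 + (N(2) - 1*8))*B(1, 2) = (7 + (2 - 1*8))*(2401/4096) = (7 + (2 - 8))*(2401/4096) = (7 - 6)*(2401/4096) = 1*(2401/4096) = 2401/4096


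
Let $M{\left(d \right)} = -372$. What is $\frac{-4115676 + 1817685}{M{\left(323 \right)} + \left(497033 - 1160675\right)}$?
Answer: $\frac{765997}{221338} \approx 3.4608$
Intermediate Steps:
$\frac{-4115676 + 1817685}{M{\left(323 \right)} + \left(497033 - 1160675\right)} = \frac{-4115676 + 1817685}{-372 + \left(497033 - 1160675\right)} = - \frac{2297991}{-372 + \left(497033 - 1160675\right)} = - \frac{2297991}{-372 - 663642} = - \frac{2297991}{-664014} = \left(-2297991\right) \left(- \frac{1}{664014}\right) = \frac{765997}{221338}$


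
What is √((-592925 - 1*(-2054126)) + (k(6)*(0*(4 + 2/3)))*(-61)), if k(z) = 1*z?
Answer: √1461201 ≈ 1208.8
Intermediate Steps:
k(z) = z
√((-592925 - 1*(-2054126)) + (k(6)*(0*(4 + 2/3)))*(-61)) = √((-592925 - 1*(-2054126)) + (6*(0*(4 + 2/3)))*(-61)) = √((-592925 + 2054126) + (6*(0*(4 + 2*(⅓))))*(-61)) = √(1461201 + (6*(0*(4 + ⅔)))*(-61)) = √(1461201 + (6*(0*(14/3)))*(-61)) = √(1461201 + (6*0)*(-61)) = √(1461201 + 0*(-61)) = √(1461201 + 0) = √1461201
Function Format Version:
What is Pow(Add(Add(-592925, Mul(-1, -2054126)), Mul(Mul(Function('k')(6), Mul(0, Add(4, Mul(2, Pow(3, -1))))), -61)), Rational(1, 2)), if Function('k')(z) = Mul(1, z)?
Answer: Pow(1461201, Rational(1, 2)) ≈ 1208.8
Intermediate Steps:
Function('k')(z) = z
Pow(Add(Add(-592925, Mul(-1, -2054126)), Mul(Mul(Function('k')(6), Mul(0, Add(4, Mul(2, Pow(3, -1))))), -61)), Rational(1, 2)) = Pow(Add(Add(-592925, Mul(-1, -2054126)), Mul(Mul(6, Mul(0, Add(4, Mul(2, Pow(3, -1))))), -61)), Rational(1, 2)) = Pow(Add(Add(-592925, 2054126), Mul(Mul(6, Mul(0, Add(4, Mul(2, Rational(1, 3))))), -61)), Rational(1, 2)) = Pow(Add(1461201, Mul(Mul(6, Mul(0, Add(4, Rational(2, 3)))), -61)), Rational(1, 2)) = Pow(Add(1461201, Mul(Mul(6, Mul(0, Rational(14, 3))), -61)), Rational(1, 2)) = Pow(Add(1461201, Mul(Mul(6, 0), -61)), Rational(1, 2)) = Pow(Add(1461201, Mul(0, -61)), Rational(1, 2)) = Pow(Add(1461201, 0), Rational(1, 2)) = Pow(1461201, Rational(1, 2))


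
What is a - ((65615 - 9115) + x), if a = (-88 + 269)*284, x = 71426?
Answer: -76522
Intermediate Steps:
a = 51404 (a = 181*284 = 51404)
a - ((65615 - 9115) + x) = 51404 - ((65615 - 9115) + 71426) = 51404 - (56500 + 71426) = 51404 - 1*127926 = 51404 - 127926 = -76522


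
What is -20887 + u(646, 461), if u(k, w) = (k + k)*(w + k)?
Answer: 1409357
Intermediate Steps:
u(k, w) = 2*k*(k + w) (u(k, w) = (2*k)*(k + w) = 2*k*(k + w))
-20887 + u(646, 461) = -20887 + 2*646*(646 + 461) = -20887 + 2*646*1107 = -20887 + 1430244 = 1409357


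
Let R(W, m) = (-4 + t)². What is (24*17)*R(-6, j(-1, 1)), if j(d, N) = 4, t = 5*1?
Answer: 408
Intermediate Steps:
t = 5
R(W, m) = 1 (R(W, m) = (-4 + 5)² = 1² = 1)
(24*17)*R(-6, j(-1, 1)) = (24*17)*1 = 408*1 = 408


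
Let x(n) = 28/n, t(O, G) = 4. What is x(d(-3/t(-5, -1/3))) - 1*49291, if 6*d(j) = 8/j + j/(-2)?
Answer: -12178909/247 ≈ -49307.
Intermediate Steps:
d(j) = -j/12 + 4/(3*j) (d(j) = (8/j + j/(-2))/6 = (8/j + j*(-½))/6 = (8/j - j/2)/6 = -j/12 + 4/(3*j))
x(d(-3/t(-5, -1/3))) - 1*49291 = 28/(((16 - (-3/4)²)/(12*((-3/4))))) - 1*49291 = 28/(((16 - (-3*¼)²)/(12*((-3*¼))))) - 49291 = 28/(((16 - (-¾)²)/(12*(-¾)))) - 49291 = 28/(((1/12)*(-4/3)*(16 - 1*9/16))) - 49291 = 28/(((1/12)*(-4/3)*(16 - 9/16))) - 49291 = 28/(((1/12)*(-4/3)*(247/16))) - 49291 = 28/(-247/144) - 49291 = 28*(-144/247) - 49291 = -4032/247 - 49291 = -12178909/247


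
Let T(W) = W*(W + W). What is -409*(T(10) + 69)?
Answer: -110021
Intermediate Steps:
T(W) = 2*W² (T(W) = W*(2*W) = 2*W²)
-409*(T(10) + 69) = -409*(2*10² + 69) = -409*(2*100 + 69) = -409*(200 + 69) = -409*269 = -110021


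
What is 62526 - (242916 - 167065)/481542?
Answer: 30108819241/481542 ≈ 62526.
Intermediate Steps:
62526 - (242916 - 167065)/481542 = 62526 - 75851/481542 = 30108819241/481542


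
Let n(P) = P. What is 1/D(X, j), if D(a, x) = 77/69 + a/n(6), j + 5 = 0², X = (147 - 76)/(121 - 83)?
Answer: 1748/2495 ≈ 0.70060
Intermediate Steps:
X = 71/38 ≈ 1.8684
j = -5 (j = -5 + 0² = -5 + 0 = -5)
D(a, x) = 77/69 + a/6
1/D(X, j) = 1/(77/69 + (⅙)*(71/38)) = 1/(77/69 + 71/228) = 1/(2495/1748) = 1748/2495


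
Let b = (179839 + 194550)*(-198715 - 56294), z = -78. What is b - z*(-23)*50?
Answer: -95472654201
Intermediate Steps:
b = -95472564501 (b = 374389*(-255009) = -95472564501)
b - z*(-23)*50 = -95472564501 - (-78*(-23))*50 = -95472564501 - 1794*50 = -95472564501 - 1*89700 = -95472564501 - 89700 = -95472654201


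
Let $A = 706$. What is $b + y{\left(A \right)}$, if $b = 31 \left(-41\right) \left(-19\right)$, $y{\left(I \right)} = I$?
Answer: $24855$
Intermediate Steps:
$b = 24149$ ($b = \left(-1271\right) \left(-19\right) = 24149$)
$b + y{\left(A \right)} = 24149 + 706 = 24855$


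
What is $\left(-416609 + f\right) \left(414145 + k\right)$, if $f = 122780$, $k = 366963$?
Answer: $-229512182532$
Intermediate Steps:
$\left(-416609 + f\right) \left(414145 + k\right) = \left(-416609 + 122780\right) \left(414145 + 366963\right) = \left(-293829\right) 781108 = -229512182532$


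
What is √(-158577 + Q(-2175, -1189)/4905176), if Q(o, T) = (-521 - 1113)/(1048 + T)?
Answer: I*√4740974610307117373973/172907454 ≈ 398.22*I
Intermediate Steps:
Q(o, T) = -1634/(1048 + T)
√(-158577 + Q(-2175, -1189)/4905176) = √(-158577 - 1634/(1048 - 1189)/4905176) = √(-158577 - 1634/(-141)*(1/4905176)) = √(-158577 - 1634*(-1/141)*(1/4905176)) = √(-158577 + (1634/141)*(1/4905176)) = √(-158577 + 817/345814908) = √(-54838290665099/345814908) = I*√4740974610307117373973/172907454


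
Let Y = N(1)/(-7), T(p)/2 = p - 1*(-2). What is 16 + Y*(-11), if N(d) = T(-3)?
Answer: 90/7 ≈ 12.857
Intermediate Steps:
T(p) = 4 + 2*p (T(p) = 2*(p - 1*(-2)) = 2*(p + 2) = 2*(2 + p) = 4 + 2*p)
N(d) = -2 (N(d) = 4 + 2*(-3) = 4 - 6 = -2)
Y = 2/7 (Y = -2/(-7) = -2*(-⅐) = 2/7 ≈ 0.28571)
16 + Y*(-11) = 16 + (2/7)*(-11) = 16 - 22/7 = 90/7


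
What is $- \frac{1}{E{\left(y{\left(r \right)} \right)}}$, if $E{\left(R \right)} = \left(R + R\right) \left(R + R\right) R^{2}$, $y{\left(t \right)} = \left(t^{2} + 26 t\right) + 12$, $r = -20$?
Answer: $- \frac{1}{544195584} \approx -1.8376 \cdot 10^{-9}$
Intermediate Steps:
$y{\left(t \right)} = 12 + t^{2} + 26 t$
$E{\left(R \right)} = 4 R^{4}$ ($E{\left(R \right)} = 2 R 2 R R^{2} = 4 R^{2} R^{2} = 4 R^{4}$)
$- \frac{1}{E{\left(y{\left(r \right)} \right)}} = - \frac{1}{4 \left(12 + \left(-20\right)^{2} + 26 \left(-20\right)\right)^{4}} = - \frac{1}{4 \left(12 + 400 - 520\right)^{4}} = - \frac{1}{4 \left(-108\right)^{4}} = - \frac{1}{4 \cdot 136048896} = - \frac{1}{544195584}$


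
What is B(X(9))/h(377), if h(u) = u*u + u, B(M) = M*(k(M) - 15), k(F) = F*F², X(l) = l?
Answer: 17/377 ≈ 0.045093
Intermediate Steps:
k(F) = F³
B(M) = M*(-15 + M³) (B(M) = M*(M³ - 15) = M*(-15 + M³))
h(u) = u + u² (h(u) = u² + u = u + u²)
B(X(9))/h(377) = (9*(-15 + 9³))/((377*(1 + 377))) = (9*(-15 + 729))/((377*378)) = (9*714)/142506 = 6426*(1/142506) = 17/377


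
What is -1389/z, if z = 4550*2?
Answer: -1389/9100 ≈ -0.15264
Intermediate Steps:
z = 9100
-1389/z = -1389/9100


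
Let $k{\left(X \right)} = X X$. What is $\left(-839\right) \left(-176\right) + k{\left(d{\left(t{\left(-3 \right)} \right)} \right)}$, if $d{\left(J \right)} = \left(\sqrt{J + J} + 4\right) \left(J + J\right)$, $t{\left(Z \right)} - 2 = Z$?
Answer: $147720 + 32 i \sqrt{2} \approx 1.4772 \cdot 10^{5} + 45.255 i$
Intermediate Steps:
$t{\left(Z \right)} = 2 + Z$
$d{\left(J \right)} = 2 J \left(4 + \sqrt{2} \sqrt{J}\right)$ ($d{\left(J \right)} = \left(\sqrt{2 J} + 4\right) 2 J = \left(\sqrt{2} \sqrt{J} + 4\right) 2 J = \left(4 + \sqrt{2} \sqrt{J}\right) 2 J = 2 J \left(4 + \sqrt{2} \sqrt{J}\right)$)
$k{\left(X \right)} = X^{2}$
$\left(-839\right) \left(-176\right) + k{\left(d{\left(t{\left(-3 \right)} \right)} \right)} = \left(-839\right) \left(-176\right) + \left(8 \left(2 - 3\right) + 2 \sqrt{2} \left(2 - 3\right)^{\frac{3}{2}}\right)^{2} = 147664 + \left(8 \left(-1\right) + 2 \sqrt{2} \left(-1\right)^{\frac{3}{2}}\right)^{2} = 147664 + \left(-8 + 2 \sqrt{2} \left(- i\right)\right)^{2} = 147664 + \left(-8 - 2 i \sqrt{2}\right)^{2}$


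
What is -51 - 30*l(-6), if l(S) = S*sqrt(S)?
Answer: -51 + 180*I*sqrt(6) ≈ -51.0 + 440.91*I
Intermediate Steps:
l(S) = S**(3/2)
-51 - 30*l(-6) = -51 - (-180)*I*sqrt(6) = -51 + 180*I*sqrt(6)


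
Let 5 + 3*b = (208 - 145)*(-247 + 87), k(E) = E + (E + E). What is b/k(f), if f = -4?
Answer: 10085/36 ≈ 280.14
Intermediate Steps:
k(E) = 3*E (k(E) = E + 2*E = 3*E)
b = -10085/3 (b = -5/3 + ((208 - 145)*(-247 + 87))/3 = -5/3 + (63*(-160))/3 = -5/3 + (⅓)*(-10080) = -5/3 - 3360 = -10085/3 ≈ -3361.7)
b/k(f) = -10085/(3*(3*(-4))) = -10085/3/(-12) = -10085/3*(-1/12) = 10085/36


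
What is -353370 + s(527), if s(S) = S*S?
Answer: -75641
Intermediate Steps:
s(S) = S²
-353370 + s(527) = -353370 + 527² = -353370 + 277729 = -75641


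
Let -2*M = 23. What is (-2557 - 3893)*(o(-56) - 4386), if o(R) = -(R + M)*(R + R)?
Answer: 77051700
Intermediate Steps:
M = -23/2 (M = -½*23 = -23/2 ≈ -11.500)
o(R) = -2*R*(-23/2 + R) (o(R) = -(R - 23/2)*(R + R) = -(-23/2 + R)*2*R = -2*R*(-23/2 + R))
(-2557 - 3893)*(o(-56) - 4386) = (-2557 - 3893)*(-56*(23 - 2*(-56)) - 4386) = -6450*(-56*(23 + 112) - 4386) = -6450*(-56*135 - 4386) = -6450*(-7560 - 4386) = -6450*(-11946) = 77051700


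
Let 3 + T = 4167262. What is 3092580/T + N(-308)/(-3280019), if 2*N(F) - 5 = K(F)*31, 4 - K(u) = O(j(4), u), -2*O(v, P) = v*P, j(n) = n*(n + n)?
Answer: 20923528564541/27337377395842 ≈ 0.76538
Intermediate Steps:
j(n) = 2*n**2 (j(n) = n*(2*n) = 2*n**2)
T = 4167259 (T = -3 + 4167262 = 4167259)
O(v, P) = -P*v/2 (O(v, P) = -v*P/2 = -P*v/2)
K(u) = 4 + 16*u (K(u) = 4 - (-1)*u*2*4**2/2 = 4 - (-1)*u*2*16/2 = 4 - (-1)*u*32/2 = 4 - (-16)*u = 4 + 16*u)
N(F) = 129/2 + 248*F (N(F) = 5/2 + ((4 + 16*F)*31)/2 = 5/2 + (124 + 496*F)/2 = 5/2 + (62 + 248*F) = 129/2 + 248*F)
3092580/T + N(-308)/(-3280019) = 3092580/4167259 + (129/2 + 248*(-308))/(-3280019) = 3092580*(1/4167259) + (129/2 - 76384)*(-1/3280019) = 3092580/4167259 - 152639/2*(-1/3280019) = 3092580/4167259 + 152639/6560038 = 20923528564541/27337377395842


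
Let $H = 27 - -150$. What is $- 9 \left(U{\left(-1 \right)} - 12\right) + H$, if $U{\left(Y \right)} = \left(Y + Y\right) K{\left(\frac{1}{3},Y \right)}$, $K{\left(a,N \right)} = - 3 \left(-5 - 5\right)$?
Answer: $825$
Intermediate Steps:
$K{\left(a,N \right)} = 30$ ($K{\left(a,N \right)} = \left(-3\right) \left(-10\right) = 30$)
$U{\left(Y \right)} = 60 Y$ ($U{\left(Y \right)} = \left(Y + Y\right) 30 = 2 Y 30 = 60 Y$)
$H = 177$ ($H = 27 + 150 = 177$)
$- 9 \left(U{\left(-1 \right)} - 12\right) + H = - 9 \left(60 \left(-1\right) - 12\right) + 177 = - 9 \left(-60 - 12\right) + 177 = \left(-9\right) \left(-72\right) + 177 = 648 + 177 = 825$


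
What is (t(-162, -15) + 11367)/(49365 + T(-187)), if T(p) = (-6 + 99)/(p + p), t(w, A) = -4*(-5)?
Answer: 4258738/18462417 ≈ 0.23067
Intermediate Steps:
t(w, A) = 20
T(p) = 93/(2*p) (T(p) = 93/((2*p)) = 93*(1/(2*p)) = 93/(2*p))
(t(-162, -15) + 11367)/(49365 + T(-187)) = (20 + 11367)/(49365 + (93/2)/(-187)) = 11387/(49365 + (93/2)*(-1/187)) = 11387/(49365 - 93/374) = 11387/(18462417/374) = 11387*(374/18462417) = 4258738/18462417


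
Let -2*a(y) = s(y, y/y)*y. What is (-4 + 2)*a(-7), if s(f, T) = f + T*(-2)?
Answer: 63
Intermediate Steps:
s(f, T) = f - 2*T
a(y) = -y*(-2 + y)/2 (a(y) = -(y - 2*y/y)*y/2 = -(y - 2*1)*y/2 = -(y - 2)*y/2 = -(-2 + y)*y/2 = -y*(-2 + y)/2)
(-4 + 2)*a(-7) = (-4 + 2)*((1/2)*(-7)*(2 - 1*(-7))) = -(-7)*(2 + 7) = -(-7)*9 = -2*(-63/2) = 63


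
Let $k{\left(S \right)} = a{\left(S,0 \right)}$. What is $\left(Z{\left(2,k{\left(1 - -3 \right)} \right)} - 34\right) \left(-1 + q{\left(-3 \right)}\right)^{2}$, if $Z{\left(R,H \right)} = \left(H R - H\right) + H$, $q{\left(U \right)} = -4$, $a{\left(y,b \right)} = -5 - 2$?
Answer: $-1200$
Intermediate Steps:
$a{\left(y,b \right)} = -7$ ($a{\left(y,b \right)} = -5 - 2 = -7$)
$k{\left(S \right)} = -7$
$Z{\left(R,H \right)} = H R$ ($Z{\left(R,H \right)} = \left(- H + H R\right) + H = H R$)
$\left(Z{\left(2,k{\left(1 - -3 \right)} \right)} - 34\right) \left(-1 + q{\left(-3 \right)}\right)^{2} = \left(\left(-7\right) 2 - 34\right) \left(-1 - 4\right)^{2} = \left(-14 - 34\right) \left(-5\right)^{2} = \left(-48\right) 25 = -1200$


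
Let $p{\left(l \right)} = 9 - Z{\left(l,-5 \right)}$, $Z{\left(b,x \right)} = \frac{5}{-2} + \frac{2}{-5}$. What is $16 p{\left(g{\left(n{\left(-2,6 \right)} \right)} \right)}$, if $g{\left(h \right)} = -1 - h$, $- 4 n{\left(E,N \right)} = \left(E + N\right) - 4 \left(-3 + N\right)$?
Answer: $\frac{952}{5} \approx 190.4$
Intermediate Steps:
$n{\left(E,N \right)} = -3 - \frac{E}{4} + \frac{3 N}{4}$ ($n{\left(E,N \right)} = - \frac{\left(E + N\right) - 4 \left(-3 + N\right)}{4} = - \frac{\left(E + N\right) - \left(-12 + 4 N\right)}{4} = - \frac{12 + E - 3 N}{4} = -3 - \frac{E}{4} + \frac{3 N}{4}$)
$Z{\left(b,x \right)} = - \frac{29}{10}$ ($Z{\left(b,x \right)} = 5 \left(- \frac{1}{2}\right) + 2 \left(- \frac{1}{5}\right) = - \frac{5}{2} - \frac{2}{5} = - \frac{29}{10}$)
$p{\left(l \right)} = \frac{119}{10}$ ($p{\left(l \right)} = 9 - - \frac{29}{10} = 9 + \frac{29}{10} = \frac{119}{10}$)
$16 p{\left(g{\left(n{\left(-2,6 \right)} \right)} \right)} = 16 \cdot \frac{119}{10} = \frac{952}{5}$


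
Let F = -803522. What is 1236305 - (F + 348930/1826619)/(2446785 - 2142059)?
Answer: 114691909472185393/92769716899 ≈ 1.2363e+6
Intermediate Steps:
1236305 - (F + 348930/1826619)/(2446785 - 2142059) = 1236305 - (-803522 + 348930/1826619)/(2446785 - 2142059) = 1236305 - (-803522 + 348930*(1/1826619))/304726 = 1236305 - (-803522 + 116310/608873)/304726 = 1236305 - (-489242734396)/(608873*304726) = 1236305 - 1*(-244621367198/92769716899) = 1236305 + 244621367198/92769716899 = 114691909472185393/92769716899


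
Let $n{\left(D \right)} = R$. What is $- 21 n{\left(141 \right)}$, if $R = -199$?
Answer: $4179$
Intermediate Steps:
$n{\left(D \right)} = -199$
$- 21 n{\left(141 \right)} = \left(-21\right) \left(-199\right) = 4179$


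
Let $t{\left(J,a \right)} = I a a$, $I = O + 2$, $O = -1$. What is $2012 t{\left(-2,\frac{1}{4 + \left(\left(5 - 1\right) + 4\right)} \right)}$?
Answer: $\frac{503}{36} \approx 13.972$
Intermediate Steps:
$I = 1$ ($I = -1 + 2 = 1$)
$t{\left(J,a \right)} = a^{2}$ ($t{\left(J,a \right)} = 1 a a = a a = a^{2}$)
$2012 t{\left(-2,\frac{1}{4 + \left(\left(5 - 1\right) + 4\right)} \right)} = 2012 \left(\frac{1}{4 + \left(\left(5 - 1\right) + 4\right)}\right)^{2} = 2012 \left(\frac{1}{4 + \left(4 + 4\right)}\right)^{2} = 2012 \left(\frac{1}{4 + 8}\right)^{2} = 2012 \left(\frac{1}{12}\right)^{2} = \frac{2012}{144} = 2012 \cdot \frac{1}{144} = \frac{503}{36}$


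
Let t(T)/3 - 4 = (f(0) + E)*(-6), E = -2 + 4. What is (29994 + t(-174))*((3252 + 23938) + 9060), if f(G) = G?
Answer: 1086412500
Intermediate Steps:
E = 2
t(T) = -24 (t(T) = 12 + 3*((0 + 2)*(-6)) = 12 + 3*(2*(-6)) = 12 + 3*(-12) = 12 - 36 = -24)
(29994 + t(-174))*((3252 + 23938) + 9060) = (29994 - 24)*((3252 + 23938) + 9060) = 29970*(27190 + 9060) = 29970*36250 = 1086412500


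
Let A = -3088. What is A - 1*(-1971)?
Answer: -1117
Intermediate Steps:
A - 1*(-1971) = -3088 - 1*(-1971) = -3088 + 1971 = -1117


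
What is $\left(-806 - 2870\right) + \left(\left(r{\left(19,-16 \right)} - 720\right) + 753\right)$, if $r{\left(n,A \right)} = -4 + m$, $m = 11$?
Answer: $-3636$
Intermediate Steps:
$r{\left(n,A \right)} = 7$ ($r{\left(n,A \right)} = -4 + 11 = 7$)
$\left(-806 - 2870\right) + \left(\left(r{\left(19,-16 \right)} - 720\right) + 753\right) = \left(-806 - 2870\right) + \left(\left(7 - 720\right) + 753\right) = -3676 + \left(\left(7 - 720\right) + 753\right) = -3676 + \left(-713 + 753\right) = -3676 + 40 = -3636$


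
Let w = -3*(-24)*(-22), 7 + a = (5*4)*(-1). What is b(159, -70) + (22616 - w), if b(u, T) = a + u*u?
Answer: 49454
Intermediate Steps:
a = -27 (a = -7 + (5*4)*(-1) = -7 + 20*(-1) = -7 - 20 = -27)
w = -1584 (w = 72*(-22) = -1584)
b(u, T) = -27 + u² (b(u, T) = -27 + u*u = -27 + u²)
b(159, -70) + (22616 - w) = (-27 + 159²) + (22616 - 1*(-1584)) = (-27 + 25281) + (22616 + 1584) = 25254 + 24200 = 49454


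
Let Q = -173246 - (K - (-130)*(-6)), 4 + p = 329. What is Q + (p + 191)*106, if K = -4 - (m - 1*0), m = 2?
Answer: -117764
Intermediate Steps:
p = 325 (p = -4 + 329 = 325)
K = -6 (K = -4 - (2 - 1*0) = -4 - (2 + 0) = -4 - 1*2 = -4 - 2 = -6)
Q = -172460 (Q = -173246 - (-6 - (-130)*(-6)) = -173246 - (-6 - 13*60) = -173246 - (-6 - 780) = -173246 - 1*(-786) = -173246 + 786 = -172460)
Q + (p + 191)*106 = -172460 + (325 + 191)*106 = -172460 + 516*106 = -172460 + 54696 = -117764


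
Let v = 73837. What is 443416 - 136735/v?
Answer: 32740370457/73837 ≈ 4.4341e+5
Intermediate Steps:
443416 - 136735/v = 443416 - 136735/73837 = 32740370457/73837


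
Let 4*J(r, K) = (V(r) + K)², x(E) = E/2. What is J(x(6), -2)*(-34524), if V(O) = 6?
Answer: -138096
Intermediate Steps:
x(E) = E/2 (x(E) = E*(½) = E/2)
J(r, K) = (6 + K)²/4
J(x(6), -2)*(-34524) = ((6 - 2)²/4)*(-34524) = ((¼)*4²)*(-34524) = ((¼)*16)*(-34524) = 4*(-34524) = -138096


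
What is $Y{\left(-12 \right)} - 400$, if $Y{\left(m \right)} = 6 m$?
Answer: $-472$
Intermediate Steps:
$Y{\left(-12 \right)} - 400 = 6 \left(-12\right) - 400 = -72 - 400 = -472$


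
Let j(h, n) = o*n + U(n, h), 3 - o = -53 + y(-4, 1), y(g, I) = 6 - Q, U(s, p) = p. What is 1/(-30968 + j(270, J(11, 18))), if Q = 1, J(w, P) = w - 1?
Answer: -1/30188 ≈ -3.3126e-5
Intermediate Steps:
J(w, P) = -1 + w
y(g, I) = 5 (y(g, I) = 6 - 1*1 = 6 - 1 = 5)
o = 51 (o = 3 - (-53 + 5) = 3 - 1*(-48) = 3 + 48 = 51)
j(h, n) = h + 51*n (j(h, n) = 51*n + h = h + 51*n)
1/(-30968 + j(270, J(11, 18))) = 1/(-30968 + (270 + 51*(-1 + 11))) = 1/(-30968 + (270 + 51*10)) = 1/(-30968 + (270 + 510)) = 1/(-30968 + 780) = 1/(-30188) = -1/30188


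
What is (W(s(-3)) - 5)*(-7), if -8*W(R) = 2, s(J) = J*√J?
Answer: 147/4 ≈ 36.750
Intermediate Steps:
s(J) = J^(3/2)
W(R) = -¼ (W(R) = -⅛*2 = -¼)
(W(s(-3)) - 5)*(-7) = (-¼ - 5)*(-7) = -21/4*(-7) = 147/4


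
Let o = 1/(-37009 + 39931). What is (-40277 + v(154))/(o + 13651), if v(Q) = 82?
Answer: -117449790/39888223 ≈ -2.9445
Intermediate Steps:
o = 1/2922 ≈ 0.00034223
(-40277 + v(154))/(o + 13651) = (-40277 + 82)/(1/2922 + 13651) = -40195/39888223/2922 = -40195*2922/39888223 = -117449790/39888223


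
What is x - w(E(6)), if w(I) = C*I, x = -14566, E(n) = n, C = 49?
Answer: -14860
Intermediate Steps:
w(I) = 49*I
x - w(E(6)) = -14566 - 49*6 = -14566 - 1*294 = -14566 - 294 = -14860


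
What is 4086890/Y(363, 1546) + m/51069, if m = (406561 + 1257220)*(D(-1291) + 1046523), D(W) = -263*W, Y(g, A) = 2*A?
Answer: 3565325120632561/78952674 ≈ 4.5158e+7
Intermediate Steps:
m = 2306093637736 (m = (406561 + 1257220)*(-263*(-1291) + 1046523) = 1663781*(339533 + 1046523) = 1663781*1386056 = 2306093637736)
4086890/Y(363, 1546) + m/51069 = 4086890/((2*1546)) + 2306093637736/51069 = 4086890/3092 + 2306093637736*(1/51069) = 4086890*(1/3092) + 2306093637736/51069 = 2043445/1546 + 2306093637736/51069 = 3565325120632561/78952674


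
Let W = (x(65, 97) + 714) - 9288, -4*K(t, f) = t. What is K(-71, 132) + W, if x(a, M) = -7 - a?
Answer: -34513/4 ≈ -8628.3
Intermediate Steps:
K(t, f) = -t/4
W = -8646 (W = ((-7 - 1*65) + 714) - 9288 = ((-7 - 65) + 714) - 9288 = (-72 + 714) - 9288 = 642 - 9288 = -8646)
K(-71, 132) + W = -1/4*(-71) - 8646 = 71/4 - 8646 = -34513/4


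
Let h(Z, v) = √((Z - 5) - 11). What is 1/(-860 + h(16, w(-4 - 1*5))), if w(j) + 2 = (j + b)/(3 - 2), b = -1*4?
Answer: -1/860 ≈ -0.0011628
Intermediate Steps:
b = -4
w(j) = -6 + j (w(j) = -2 + (j - 4)/(3 - 2) = -2 + (-4 + j)/1 = -2 + (-4 + j)*1 = -2 + (-4 + j) = -6 + j)
h(Z, v) = √(-16 + Z) (h(Z, v) = √((-5 + Z) - 11) = √(-16 + Z))
1/(-860 + h(16, w(-4 - 1*5))) = 1/(-860 + √(-16 + 16)) = 1/(-860 + √0) = 1/(-860 + 0) = 1/(-860) = -1/860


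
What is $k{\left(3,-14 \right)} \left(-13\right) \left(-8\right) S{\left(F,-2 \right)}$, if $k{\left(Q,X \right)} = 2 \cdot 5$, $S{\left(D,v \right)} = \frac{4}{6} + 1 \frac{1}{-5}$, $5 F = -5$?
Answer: $\frac{1456}{3} \approx 485.33$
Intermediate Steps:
$F = -1$ ($F = \frac{1}{5} \left(-5\right) = -1$)
$S{\left(D,v \right)} = \frac{7}{15}$ ($S{\left(D,v \right)} = 4 \cdot \frac{1}{6} + 1 \left(- \frac{1}{5}\right) = \frac{2}{3} - \frac{1}{5} = \frac{7}{15}$)
$k{\left(Q,X \right)} = 10$
$k{\left(3,-14 \right)} \left(-13\right) \left(-8\right) S{\left(F,-2 \right)} = 10 \left(-13\right) \left(-8\right) \frac{7}{15} = 10 \cdot 104 \cdot \frac{7}{15} = 10 \cdot \frac{728}{15} = \frac{1456}{3}$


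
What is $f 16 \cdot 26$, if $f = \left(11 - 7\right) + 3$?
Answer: $2912$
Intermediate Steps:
$f = 7$ ($f = 4 + 3 = 7$)
$f 16 \cdot 26 = 7 \cdot 16 \cdot 26 = 112 \cdot 26 = 2912$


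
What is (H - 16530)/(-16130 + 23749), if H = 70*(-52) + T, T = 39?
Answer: -20131/7619 ≈ -2.6422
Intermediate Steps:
H = -3601 (H = 70*(-52) + 39 = -3640 + 39 = -3601)
(H - 16530)/(-16130 + 23749) = (-3601 - 16530)/(-16130 + 23749) = -20131/7619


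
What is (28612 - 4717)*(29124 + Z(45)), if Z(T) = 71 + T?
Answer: 698689800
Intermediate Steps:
(28612 - 4717)*(29124 + Z(45)) = (28612 - 4717)*(29124 + (71 + 45)) = 23895*(29124 + 116) = 23895*29240 = 698689800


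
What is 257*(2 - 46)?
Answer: -11308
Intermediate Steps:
257*(2 - 46) = 257*(-44) = -11308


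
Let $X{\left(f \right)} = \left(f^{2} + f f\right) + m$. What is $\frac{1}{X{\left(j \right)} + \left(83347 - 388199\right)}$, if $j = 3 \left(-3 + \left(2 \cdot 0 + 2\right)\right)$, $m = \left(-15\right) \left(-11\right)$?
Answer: $- \frac{1}{304669} \approx -3.2822 \cdot 10^{-6}$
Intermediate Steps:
$m = 165$
$j = -3$ ($j = 3 \left(-3 + \left(0 + 2\right)\right) = 3 \left(-3 + 2\right) = 3 \left(-1\right) = -3$)
$X{\left(f \right)} = 165 + 2 f^{2}$ ($X{\left(f \right)} = \left(f^{2} + f f\right) + 165 = \left(f^{2} + f^{2}\right) + 165 = 2 f^{2} + 165 = 165 + 2 f^{2}$)
$\frac{1}{X{\left(j \right)} + \left(83347 - 388199\right)} = \frac{1}{\left(165 + 2 \left(-3\right)^{2}\right) + \left(83347 - 388199\right)} = \frac{1}{\left(165 + 2 \cdot 9\right) - 304852} = \frac{1}{\left(165 + 18\right) - 304852} = \frac{1}{183 - 304852} = \frac{1}{-304669} = - \frac{1}{304669}$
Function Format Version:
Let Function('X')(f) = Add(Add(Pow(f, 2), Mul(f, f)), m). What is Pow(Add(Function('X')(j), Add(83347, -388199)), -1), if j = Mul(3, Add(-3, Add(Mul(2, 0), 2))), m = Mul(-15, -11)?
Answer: Rational(-1, 304669) ≈ -3.2822e-6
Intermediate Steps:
m = 165
j = -3 (j = Mul(3, Add(-3, Add(0, 2))) = Mul(3, Add(-3, 2)) = Mul(3, -1) = -3)
Function('X')(f) = Add(165, Mul(2, Pow(f, 2))) (Function('X')(f) = Add(Add(Pow(f, 2), Mul(f, f)), 165) = Add(Add(Pow(f, 2), Pow(f, 2)), 165) = Add(Mul(2, Pow(f, 2)), 165) = Add(165, Mul(2, Pow(f, 2))))
Pow(Add(Function('X')(j), Add(83347, -388199)), -1) = Pow(Add(Add(165, Mul(2, Pow(-3, 2))), Add(83347, -388199)), -1) = Pow(Add(Add(165, Mul(2, 9)), -304852), -1) = Pow(Add(Add(165, 18), -304852), -1) = Pow(Add(183, -304852), -1) = Pow(-304669, -1) = Rational(-1, 304669)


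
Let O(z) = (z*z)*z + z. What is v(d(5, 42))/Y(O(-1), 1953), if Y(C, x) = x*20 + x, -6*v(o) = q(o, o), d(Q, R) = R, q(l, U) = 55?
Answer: -55/246078 ≈ -0.00022351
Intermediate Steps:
v(o) = -55/6 (v(o) = -1/6*55 = -55/6)
O(z) = z + z**3 (O(z) = z**2*z + z = z**3 + z = z + z**3)
Y(C, x) = 21*x (Y(C, x) = 20*x + x = 21*x)
v(d(5, 42))/Y(O(-1), 1953) = -55/(6*(21*1953)) = -55/6/41013 = -55/6*1/41013 = -55/246078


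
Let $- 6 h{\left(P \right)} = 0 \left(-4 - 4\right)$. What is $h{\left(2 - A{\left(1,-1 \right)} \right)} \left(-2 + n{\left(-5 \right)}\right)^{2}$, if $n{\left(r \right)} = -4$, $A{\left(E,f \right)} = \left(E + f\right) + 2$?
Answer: $0$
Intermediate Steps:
$A{\left(E,f \right)} = 2 + E + f$
$h{\left(P \right)} = 0$ ($h{\left(P \right)} = - \frac{0 \left(-4 - 4\right)}{6} = - \frac{0 \left(-8\right)}{6} = \left(- \frac{1}{6}\right) 0 = 0$)
$h{\left(2 - A{\left(1,-1 \right)} \right)} \left(-2 + n{\left(-5 \right)}\right)^{2} = 0 \left(-2 - 4\right)^{2} = 0 \left(-6\right)^{2} = 0 \cdot 36 = 0$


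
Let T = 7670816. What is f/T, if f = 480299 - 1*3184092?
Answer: -2703793/7670816 ≈ -0.35248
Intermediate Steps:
f = -2703793 (f = 480299 - 3184092 = -2703793)
f/T = -2703793/7670816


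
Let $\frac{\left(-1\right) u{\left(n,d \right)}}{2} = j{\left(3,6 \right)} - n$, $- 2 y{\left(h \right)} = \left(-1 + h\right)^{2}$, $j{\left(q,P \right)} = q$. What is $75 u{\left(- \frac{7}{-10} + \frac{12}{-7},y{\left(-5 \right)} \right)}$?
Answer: $- \frac{4215}{7} \approx -602.14$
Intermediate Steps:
$y{\left(h \right)} = - \frac{\left(-1 + h\right)^{2}}{2}$
$u{\left(n,d \right)} = -6 + 2 n$ ($u{\left(n,d \right)} = - 2 \left(3 - n\right) = -6 + 2 n$)
$75 u{\left(- \frac{7}{-10} + \frac{12}{-7},y{\left(-5 \right)} \right)} = 75 \left(-6 + 2 \left(- \frac{7}{-10} + \frac{12}{-7}\right)\right) = 75 \left(-6 + 2 \left(\left(-7\right) \left(- \frac{1}{10}\right) + 12 \left(- \frac{1}{7}\right)\right)\right) = 75 \left(-6 + 2 \left(\frac{7}{10} - \frac{12}{7}\right)\right) = 75 \left(-6 + 2 \left(- \frac{71}{70}\right)\right) = 75 \left(-6 - \frac{71}{35}\right) = 75 \left(- \frac{281}{35}\right) = - \frac{4215}{7}$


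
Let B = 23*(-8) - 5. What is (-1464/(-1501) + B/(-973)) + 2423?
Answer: 505776320/208639 ≈ 2424.2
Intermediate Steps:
B = -189 (B = -184 - 5 = -189)
(-1464/(-1501) + B/(-973)) + 2423 = (-1464/(-1501) - 189/(-973)) + 2423 = (-1464*(-1/1501) - 189*(-1/973)) + 2423 = (1464/1501 + 27/139) + 2423 = 244023/208639 + 2423 = 505776320/208639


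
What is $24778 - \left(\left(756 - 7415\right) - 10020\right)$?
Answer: $41457$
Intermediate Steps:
$24778 - \left(\left(756 - 7415\right) - 10020\right) = 24778 - \left(-6659 - 10020\right) = 24778 - -16679 = 24778 + 16679 = 41457$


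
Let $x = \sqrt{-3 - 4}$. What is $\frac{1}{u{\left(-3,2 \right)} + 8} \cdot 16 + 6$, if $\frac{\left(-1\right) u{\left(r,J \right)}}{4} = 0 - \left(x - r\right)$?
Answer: $\frac{53}{8} - \frac{i \sqrt{7}}{8} \approx 6.625 - 0.33072 i$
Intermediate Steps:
$x = i \sqrt{7}$ ($x = \sqrt{-7} = i \sqrt{7} \approx 2.6458 i$)
$u{\left(r,J \right)} = - 4 r + 4 i \sqrt{7}$ ($u{\left(r,J \right)} = - 4 \left(0 - \left(i \sqrt{7} - r\right)\right) = - 4 \left(0 - \left(- r + i \sqrt{7}\right)\right) = - 4 \left(0 + \left(r - i \sqrt{7}\right)\right) = - 4 \left(r - i \sqrt{7}\right) = - 4 r + 4 i \sqrt{7}$)
$\frac{1}{u{\left(-3,2 \right)} + 8} \cdot 16 + 6 = \frac{1}{\left(\left(-4\right) \left(-3\right) + 4 i \sqrt{7}\right) + 8} \cdot 16 + 6 = \frac{1}{\left(12 + 4 i \sqrt{7}\right) + 8} \cdot 16 + 6 = \frac{1}{20 + 4 i \sqrt{7}} \cdot 16 + 6 = \frac{16}{20 + 4 i \sqrt{7}} + 6 = 6 + \frac{16}{20 + 4 i \sqrt{7}}$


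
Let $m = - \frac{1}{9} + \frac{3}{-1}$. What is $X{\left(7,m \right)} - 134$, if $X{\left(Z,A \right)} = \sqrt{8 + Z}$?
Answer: $-134 + \sqrt{15} \approx -130.13$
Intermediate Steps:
$m = - \frac{28}{9}$ ($m = \left(-1\right) \frac{1}{9} + 3 \left(-1\right) = - \frac{1}{9} - 3 = - \frac{28}{9} \approx -3.1111$)
$X{\left(7,m \right)} - 134 = \sqrt{8 + 7} - 134 = \sqrt{15} - 134 = -134 + \sqrt{15}$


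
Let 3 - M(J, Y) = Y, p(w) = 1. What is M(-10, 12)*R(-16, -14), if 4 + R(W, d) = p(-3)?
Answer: 27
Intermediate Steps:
M(J, Y) = 3 - Y
R(W, d) = -3 (R(W, d) = -4 + 1 = -3)
M(-10, 12)*R(-16, -14) = (3 - 1*12)*(-3) = (3 - 12)*(-3) = -9*(-3) = 27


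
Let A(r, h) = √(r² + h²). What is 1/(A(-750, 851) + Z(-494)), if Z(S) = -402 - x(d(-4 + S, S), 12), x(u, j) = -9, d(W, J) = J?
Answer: 393/1132252 + √1286701/1132252 ≈ 0.0013489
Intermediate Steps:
Z(S) = -393 (Z(S) = -402 - 1*(-9) = -402 + 9 = -393)
A(r, h) = √(h² + r²)
1/(A(-750, 851) + Z(-494)) = 1/(√(851² + (-750)²) - 393) = 1/(√(724201 + 562500) - 393) = 1/(√1286701 - 393) = 1/(-393 + √1286701)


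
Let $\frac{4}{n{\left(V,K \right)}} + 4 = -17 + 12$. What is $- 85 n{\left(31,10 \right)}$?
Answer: $\frac{340}{9} \approx 37.778$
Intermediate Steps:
$n{\left(V,K \right)} = - \frac{4}{9}$ ($n{\left(V,K \right)} = \frac{4}{-4 + \left(-17 + 12\right)} = \frac{4}{-4 - 5} = \frac{4}{-9} = 4 \left(- \frac{1}{9}\right) = - \frac{4}{9}$)
$- 85 n{\left(31,10 \right)} = \left(-85\right) \left(- \frac{4}{9}\right) = \frac{340}{9}$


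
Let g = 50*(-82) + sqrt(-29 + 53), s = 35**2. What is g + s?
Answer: -2875 + 2*sqrt(6) ≈ -2870.1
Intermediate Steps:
s = 1225
g = -4100 + 2*sqrt(6) (g = -4100 + sqrt(24) = -4100 + 2*sqrt(6) ≈ -4095.1)
g + s = (-4100 + 2*sqrt(6)) + 1225 = -2875 + 2*sqrt(6)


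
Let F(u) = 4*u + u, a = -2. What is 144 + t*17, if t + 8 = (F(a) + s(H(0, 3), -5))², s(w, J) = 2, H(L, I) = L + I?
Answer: 1096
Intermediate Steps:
H(L, I) = I + L
F(u) = 5*u
t = 56 (t = -8 + (5*(-2) + 2)² = -8 + (-10 + 2)² = -8 + (-8)² = -8 + 64 = 56)
144 + t*17 = 144 + 56*17 = 144 + 952 = 1096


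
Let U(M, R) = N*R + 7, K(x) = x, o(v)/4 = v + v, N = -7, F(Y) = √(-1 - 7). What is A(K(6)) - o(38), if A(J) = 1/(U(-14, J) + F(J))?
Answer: -374867/1233 - 2*I*√2/1233 ≈ -304.03 - 0.0022939*I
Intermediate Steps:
F(Y) = 2*I*√2 (F(Y) = √(-8) = 2*I*√2)
o(v) = 8*v (o(v) = 4*(v + v) = 4*(2*v) = 8*v)
U(M, R) = 7 - 7*R (U(M, R) = -7*R + 7 = 7 - 7*R)
A(J) = 1/(7 - 7*J + 2*I*√2) (A(J) = 1/((7 - 7*J) + 2*I*√2) = 1/(7 - 7*J + 2*I*√2))
A(K(6)) - o(38) = 1/(7 - 7*6 + 2*I*√2) - 8*38 = 1/(7 - 42 + 2*I*√2) - 1*304 = 1/(-35 + 2*I*√2) - 304 = -304 + 1/(-35 + 2*I*√2)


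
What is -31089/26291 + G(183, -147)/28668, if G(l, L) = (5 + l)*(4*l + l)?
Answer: 302609864/62809199 ≈ 4.8179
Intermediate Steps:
G(l, L) = 5*l*(5 + l) (G(l, L) = (5 + l)*(5*l) = 5*l*(5 + l))
-31089/26291 + G(183, -147)/28668 = -31089/26291 + (5*183*(5 + 183))/28668 = -31089*1/26291 + (5*183*188)*(1/28668) = -31089/26291 + 172020*(1/28668) = -31089/26291 + 14335/2389 = 302609864/62809199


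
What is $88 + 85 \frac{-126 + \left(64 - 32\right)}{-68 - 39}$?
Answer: $\frac{17406}{107} \approx 162.67$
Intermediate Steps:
$88 + 85 \frac{-126 + \left(64 - 32\right)}{-68 - 39} = 88 + 85 \frac{-126 + \left(64 - 32\right)}{-107} = 88 + 85 \left(-126 + 32\right) \left(- \frac{1}{107}\right) = 88 + 85 \left(\left(-94\right) \left(- \frac{1}{107}\right)\right) = 88 + 85 \cdot \frac{94}{107} = 88 + \frac{7990}{107} = \frac{17406}{107}$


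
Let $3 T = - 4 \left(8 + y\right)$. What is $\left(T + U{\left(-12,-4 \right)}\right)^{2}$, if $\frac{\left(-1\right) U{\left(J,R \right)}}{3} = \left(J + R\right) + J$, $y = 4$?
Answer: $4624$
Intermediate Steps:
$U{\left(J,R \right)} = - 6 J - 3 R$ ($U{\left(J,R \right)} = - 3 \left(\left(J + R\right) + J\right) = - 3 \left(R + 2 J\right) = - 6 J - 3 R$)
$T = -16$ ($T = \frac{\left(-4\right) \left(8 + 4\right)}{3} = \frac{\left(-4\right) 12}{3} = \frac{1}{3} \left(-48\right) = -16$)
$\left(T + U{\left(-12,-4 \right)}\right)^{2} = \left(-16 - -84\right)^{2} = \left(-16 + \left(72 + 12\right)\right)^{2} = \left(-16 + 84\right)^{2} = 68^{2} = 4624$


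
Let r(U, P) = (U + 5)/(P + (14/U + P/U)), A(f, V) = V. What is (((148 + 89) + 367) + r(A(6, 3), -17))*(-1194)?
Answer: -2161936/3 ≈ -7.2065e+5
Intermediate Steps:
r(U, P) = (5 + U)/(P + 14/U + P/U)
(((148 + 89) + 367) + r(A(6, 3), -17))*(-1194) = (((148 + 89) + 367) + 3*(5 + 3)/(14 - 17 - 17*3))*(-1194) = ((237 + 367) + 3*8/(14 - 17 - 51))*(-1194) = (604 + 3*8/(-54))*(-1194) = (604 + 3*(-1/54)*8)*(-1194) = (604 - 4/9)*(-1194) = (5432/9)*(-1194) = -2161936/3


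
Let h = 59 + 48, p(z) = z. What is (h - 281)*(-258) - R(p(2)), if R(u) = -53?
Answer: 44945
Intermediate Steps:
h = 107
(h - 281)*(-258) - R(p(2)) = (107 - 281)*(-258) - 1*(-53) = -174*(-258) + 53 = 44892 + 53 = 44945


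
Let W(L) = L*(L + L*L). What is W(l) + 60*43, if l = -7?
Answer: 2286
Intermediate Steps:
W(L) = L*(L + L**2)
W(l) + 60*43 = (-7)**2*(1 - 7) + 60*43 = 49*(-6) + 2580 = -294 + 2580 = 2286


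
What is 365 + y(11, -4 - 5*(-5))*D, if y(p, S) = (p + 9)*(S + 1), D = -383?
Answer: -168155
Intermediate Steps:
y(p, S) = (1 + S)*(9 + p) (y(p, S) = (9 + p)*(1 + S) = (1 + S)*(9 + p))
365 + y(11, -4 - 5*(-5))*D = 365 + (9 + 11 + 9*(-4 - 5*(-5)) + (-4 - 5*(-5))*11)*(-383) = 365 + (9 + 11 + 9*(-4 + 25) + (-4 + 25)*11)*(-383) = 365 + (9 + 11 + 9*21 + 21*11)*(-383) = 365 + (9 + 11 + 189 + 231)*(-383) = 365 + 440*(-383) = 365 - 168520 = -168155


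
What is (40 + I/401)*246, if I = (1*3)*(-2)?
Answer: 3944364/401 ≈ 9836.3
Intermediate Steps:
I = -6 (I = 3*(-2) = -6)
(40 + I/401)*246 = (40 - 6/401)*246 = (16034/401)*246 = 3944364/401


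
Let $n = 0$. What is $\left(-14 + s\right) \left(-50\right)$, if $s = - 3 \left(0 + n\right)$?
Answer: $700$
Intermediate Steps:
$s = 0$ ($s = - 3 \left(0 + 0\right) = \left(-3\right) 0 = 0$)
$\left(-14 + s\right) \left(-50\right) = \left(-14 + 0\right) \left(-50\right) = \left(-14\right) \left(-50\right) = 700$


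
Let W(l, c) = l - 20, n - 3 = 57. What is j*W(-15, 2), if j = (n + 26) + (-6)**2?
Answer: -4270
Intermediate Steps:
n = 60 (n = 3 + 57 = 60)
j = 122 (j = (60 + 26) + (-6)**2 = 86 + 36 = 122)
W(l, c) = -20 + l
j*W(-15, 2) = 122*(-20 - 15) = 122*(-35) = -4270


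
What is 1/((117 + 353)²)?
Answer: 1/220900 ≈ 4.5269e-6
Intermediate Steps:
1/((117 + 353)²) = 1/(470²) = 1/220900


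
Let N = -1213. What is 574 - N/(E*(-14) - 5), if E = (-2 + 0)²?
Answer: 33801/61 ≈ 554.12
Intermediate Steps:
E = 4 (E = (-2)² = 4)
574 - N/(E*(-14) - 5) = 574 - (-1213)/(4*(-14) - 5) = 574 - (-1213)/(-56 - 5) = 574 - (-1213)/(-61) = 574 - (-1213)*(-1)/61 = 574 - 1*1213/61 = 574 - 1213/61 = 33801/61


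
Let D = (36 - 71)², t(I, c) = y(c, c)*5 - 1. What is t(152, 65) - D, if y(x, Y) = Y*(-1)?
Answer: -1551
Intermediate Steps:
y(x, Y) = -Y
t(I, c) = -1 - 5*c (t(I, c) = -c*5 - 1 = -5*c - 1 = -1 - 5*c)
D = 1225 (D = (-35)² = 1225)
t(152, 65) - D = (-1 - 5*65) - 1*1225 = (-1 - 325) - 1225 = -326 - 1225 = -1551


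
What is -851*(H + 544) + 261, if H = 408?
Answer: -809891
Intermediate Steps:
-851*(H + 544) + 261 = -851*(408 + 544) + 261 = -851*952 + 261 = -810152 + 261 = -809891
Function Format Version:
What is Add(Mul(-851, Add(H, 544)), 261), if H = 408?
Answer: -809891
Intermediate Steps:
Add(Mul(-851, Add(H, 544)), 261) = Add(Mul(-851, Add(408, 544)), 261) = Add(Mul(-851, 952), 261) = Add(-810152, 261) = -809891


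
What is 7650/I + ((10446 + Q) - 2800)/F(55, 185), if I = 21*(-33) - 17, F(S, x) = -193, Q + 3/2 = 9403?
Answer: -2716035/27406 ≈ -99.104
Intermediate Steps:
Q = 18803/2 (Q = -3/2 + 9403 = 18803/2 ≈ 9401.5)
I = -710 (I = -693 - 17 = -710)
7650/I + ((10446 + Q) - 2800)/F(55, 185) = 7650/(-710) + ((10446 + 18803/2) - 2800)/(-193) = 7650*(-1/710) + (39695/2 - 2800)*(-1/193) = -765/71 + (34095/2)*(-1/193) = -765/71 - 34095/386 = -2716035/27406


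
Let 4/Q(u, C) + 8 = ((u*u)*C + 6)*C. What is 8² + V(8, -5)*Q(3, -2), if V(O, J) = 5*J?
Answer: 231/4 ≈ 57.750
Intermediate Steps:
Q(u, C) = 4/(-8 + C*(6 + C*u²)) (Q(u, C) = 4/(-8 + ((u*u)*C + 6)*C) = 4/(-8 + (u²*C + 6)*C) = 4/(-8 + (C*u² + 6)*C) = 4/(-8 + (6 + C*u²)*C) = 4/(-8 + C*(6 + C*u²)))
8² + V(8, -5)*Q(3, -2) = 8² + (5*(-5))*(4/(-8 + 6*(-2) + (-2)²*3²)) = 64 - 100/(-8 - 12 + 4*9) = 64 - 100/(-8 - 12 + 36) = 64 - 100/16 = 64 - 25*¼ = 64 - 25/4 = 231/4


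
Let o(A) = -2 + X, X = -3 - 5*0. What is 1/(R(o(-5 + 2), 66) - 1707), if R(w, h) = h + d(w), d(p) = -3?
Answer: -1/1644 ≈ -0.00060827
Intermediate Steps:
X = -3 (X = -3 + 0 = -3)
o(A) = -5 (o(A) = -2 - 3 = -5)
R(w, h) = -3 + h (R(w, h) = h - 3 = -3 + h)
1/(R(o(-5 + 2), 66) - 1707) = 1/((-3 + 66) - 1707) = 1/(63 - 1707) = 1/(-1644) = -1/1644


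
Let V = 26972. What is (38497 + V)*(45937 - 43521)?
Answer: 158173104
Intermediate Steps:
(38497 + V)*(45937 - 43521) = (38497 + 26972)*(45937 - 43521) = 65469*2416 = 158173104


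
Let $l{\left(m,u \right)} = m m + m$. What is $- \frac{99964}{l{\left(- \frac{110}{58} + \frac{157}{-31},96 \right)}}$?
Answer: $- \frac{40395502382}{16768311} \approx -2409.0$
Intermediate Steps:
$l{\left(m,u \right)} = m + m^{2}$ ($l{\left(m,u \right)} = m^{2} + m = m + m^{2}$)
$- \frac{99964}{l{\left(- \frac{110}{58} + \frac{157}{-31},96 \right)}} = - \frac{99964}{\left(- \frac{110}{58} + \frac{157}{-31}\right) \left(1 + \left(- \frac{110}{58} + \frac{157}{-31}\right)\right)} = - \frac{99964}{\left(\left(-110\right) \frac{1}{58} + 157 \left(- \frac{1}{31}\right)\right) \left(1 + \left(\left(-110\right) \frac{1}{58} + 157 \left(- \frac{1}{31}\right)\right)\right)} = - \frac{99964}{\left(- \frac{55}{29} - \frac{157}{31}\right) \left(1 - \frac{6258}{899}\right)} = - \frac{99964}{\left(- \frac{6258}{899}\right) \left(1 - \frac{6258}{899}\right)} = - \frac{99964}{\left(- \frac{6258}{899}\right) \left(- \frac{5359}{899}\right)} = - \frac{99964}{\frac{33536622}{808201}} = \left(-99964\right) \frac{808201}{33536622} = - \frac{40395502382}{16768311}$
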